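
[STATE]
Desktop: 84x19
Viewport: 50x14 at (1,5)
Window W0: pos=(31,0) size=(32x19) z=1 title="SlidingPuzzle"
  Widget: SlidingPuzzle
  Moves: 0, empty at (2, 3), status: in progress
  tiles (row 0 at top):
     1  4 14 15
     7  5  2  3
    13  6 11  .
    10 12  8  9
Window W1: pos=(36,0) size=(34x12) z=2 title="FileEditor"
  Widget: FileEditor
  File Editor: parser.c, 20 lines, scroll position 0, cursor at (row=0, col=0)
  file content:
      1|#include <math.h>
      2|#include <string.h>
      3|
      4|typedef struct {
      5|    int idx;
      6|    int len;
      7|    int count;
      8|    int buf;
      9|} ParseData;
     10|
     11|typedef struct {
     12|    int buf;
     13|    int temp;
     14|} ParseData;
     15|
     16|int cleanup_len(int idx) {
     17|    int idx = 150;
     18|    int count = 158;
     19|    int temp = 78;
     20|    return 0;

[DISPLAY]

                              ┃├───┃              
                              ┃│  7┃typedef struct
                              ┃├───┃    int idx;  
                              ┃│ 13┃    int len;  
                              ┃├───┃    int count;
                              ┃│ 10┃    int buf;  
                              ┃└───┗━━━━━━━━━━━━━━
                              ┃Moves: 0           
                              ┃                   
                              ┃                   
                              ┃                   
                              ┃                   
                              ┃                   
                              ┗━━━━━━━━━━━━━━━━━━━


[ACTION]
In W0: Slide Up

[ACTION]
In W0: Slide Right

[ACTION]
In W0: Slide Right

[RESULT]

                              ┃├───┃              
                              ┃│  7┃typedef struct
                              ┃├───┃    int idx;  
                              ┃│ 13┃    int len;  
                              ┃├───┃    int count;
                              ┃│ 10┃    int buf;  
                              ┃└───┗━━━━━━━━━━━━━━
                              ┃Moves: 3           
                              ┃                   
                              ┃                   
                              ┃                   
                              ┃                   
                              ┃                   
                              ┗━━━━━━━━━━━━━━━━━━━


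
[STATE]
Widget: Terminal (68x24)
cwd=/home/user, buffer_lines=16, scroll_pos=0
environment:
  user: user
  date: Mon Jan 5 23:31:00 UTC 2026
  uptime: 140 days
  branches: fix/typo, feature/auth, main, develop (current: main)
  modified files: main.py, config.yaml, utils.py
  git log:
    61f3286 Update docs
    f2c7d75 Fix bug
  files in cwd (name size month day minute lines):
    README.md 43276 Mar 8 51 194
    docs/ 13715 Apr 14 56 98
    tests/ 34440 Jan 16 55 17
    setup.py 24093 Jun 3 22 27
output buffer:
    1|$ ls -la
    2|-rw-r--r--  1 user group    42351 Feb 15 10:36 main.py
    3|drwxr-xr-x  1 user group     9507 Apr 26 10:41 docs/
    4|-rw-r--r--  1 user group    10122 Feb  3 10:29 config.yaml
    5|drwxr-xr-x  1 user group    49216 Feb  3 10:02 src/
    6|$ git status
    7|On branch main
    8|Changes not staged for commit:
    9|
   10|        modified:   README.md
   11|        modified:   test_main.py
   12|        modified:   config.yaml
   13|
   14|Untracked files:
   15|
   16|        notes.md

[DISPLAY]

$ ls -la                                                            
-rw-r--r--  1 user group    42351 Feb 15 10:36 main.py              
drwxr-xr-x  1 user group     9507 Apr 26 10:41 docs/                
-rw-r--r--  1 user group    10122 Feb  3 10:29 config.yaml          
drwxr-xr-x  1 user group    49216 Feb  3 10:02 src/                 
$ git status                                                        
On branch main                                                      
Changes not staged for commit:                                      
                                                                    
        modified:   README.md                                       
        modified:   test_main.py                                    
        modified:   config.yaml                                     
                                                                    
Untracked files:                                                    
                                                                    
        notes.md                                                    
$ █                                                                 
                                                                    
                                                                    
                                                                    
                                                                    
                                                                    
                                                                    
                                                                    


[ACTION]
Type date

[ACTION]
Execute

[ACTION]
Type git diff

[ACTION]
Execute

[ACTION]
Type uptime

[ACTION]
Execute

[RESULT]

drwxr-xr-x  1 user group    49216 Feb  3 10:02 src/                 
$ git status                                                        
On branch main                                                      
Changes not staged for commit:                                      
                                                                    
        modified:   README.md                                       
        modified:   test_main.py                                    
        modified:   config.yaml                                     
                                                                    
Untracked files:                                                    
                                                                    
        notes.md                                                    
$ date                                                              
Mon Jan 5 23:31:00 UTC 2026                                         
$ git diff                                                          
diff --git a/main.py b/main.py                                      
--- a/main.py                                                       
+++ b/main.py                                                       
@@ -1,3 +1,4 @@                                                     
+# updated                                                          
 import sys                                                         
$ uptime                                                            
 10:00  up 140 days                                                 
$ █                                                                 


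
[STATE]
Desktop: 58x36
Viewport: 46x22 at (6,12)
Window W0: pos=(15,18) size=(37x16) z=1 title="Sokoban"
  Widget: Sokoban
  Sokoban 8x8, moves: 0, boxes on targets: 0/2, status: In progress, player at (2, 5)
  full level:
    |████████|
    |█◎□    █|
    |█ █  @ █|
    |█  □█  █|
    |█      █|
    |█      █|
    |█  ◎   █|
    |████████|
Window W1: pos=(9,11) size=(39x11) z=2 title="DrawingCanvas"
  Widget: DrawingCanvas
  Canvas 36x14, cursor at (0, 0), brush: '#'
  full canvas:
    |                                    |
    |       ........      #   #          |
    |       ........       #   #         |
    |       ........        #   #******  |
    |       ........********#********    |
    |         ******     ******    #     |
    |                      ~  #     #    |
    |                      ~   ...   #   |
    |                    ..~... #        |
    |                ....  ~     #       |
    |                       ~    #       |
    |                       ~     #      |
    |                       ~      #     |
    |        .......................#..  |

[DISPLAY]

   ┃ DrawingCanvas                       ┃    
   ┠─────────────────────────────────────┨    
   ┃+                                    ┃    
   ┃       ........      #   #           ┃    
   ┃       ........       #   #          ┃    
   ┃       ........        #   #******   ┃    
   ┃       ........********#********     ┃━━━┓
   ┃         ******     ******    #      ┃   ┃
   ┃                      ~  #     #     ┃───┨
   ┗━━━━━━━━━━━━━━━━━━━━━━━━━━━━━━━━━━━━━┛   ┃
         ┃█◎□    █                           ┃
         ┃█ █  @ █                           ┃
         ┃█  □█  █                           ┃
         ┃█      █                           ┃
         ┃█      █                           ┃
         ┃█  ◎   █                           ┃
         ┃████████                           ┃
         ┃Moves: 0  0/2                      ┃
         ┃                                   ┃
         ┃                                   ┃
         ┃                                   ┃
         ┗━━━━━━━━━━━━━━━━━━━━━━━━━━━━━━━━━━━┛


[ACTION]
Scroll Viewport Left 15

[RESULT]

         ┃ DrawingCanvas                      
         ┠────────────────────────────────────
         ┃+                                   
         ┃       ........      #   #          
         ┃       ........       #   #         
         ┃       ........        #   #******  
         ┃       ........********#********    
         ┃         ******     ******    #     
         ┃                      ~  #     #    
         ┗━━━━━━━━━━━━━━━━━━━━━━━━━━━━━━━━━━━━
               ┃█◎□    █                      
               ┃█ █  @ █                      
               ┃█  □█  █                      
               ┃█      █                      
               ┃█      █                      
               ┃█  ◎   █                      
               ┃████████                      
               ┃Moves: 0  0/2                 
               ┃                              
               ┃                              
               ┃                              
               ┗━━━━━━━━━━━━━━━━━━━━━━━━━━━━━━


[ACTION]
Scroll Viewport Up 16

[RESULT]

                                              
                                              
                                              
                                              
                                              
                                              
                                              
                                              
                                              
                                              
                                              
         ┏━━━━━━━━━━━━━━━━━━━━━━━━━━━━━━━━━━━━
         ┃ DrawingCanvas                      
         ┠────────────────────────────────────
         ┃+                                   
         ┃       ........      #   #          
         ┃       ........       #   #         
         ┃       ........        #   #******  
         ┃       ........********#********    
         ┃         ******     ******    #     
         ┃                      ~  #     #    
         ┗━━━━━━━━━━━━━━━━━━━━━━━━━━━━━━━━━━━━


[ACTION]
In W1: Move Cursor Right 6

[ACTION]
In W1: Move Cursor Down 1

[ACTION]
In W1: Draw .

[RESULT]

                                              
                                              
                                              
                                              
                                              
                                              
                                              
                                              
                                              
                                              
                                              
         ┏━━━━━━━━━━━━━━━━━━━━━━━━━━━━━━━━━━━━
         ┃ DrawingCanvas                      
         ┠────────────────────────────────────
         ┃                                    
         ┃      .........      #   #          
         ┃       ........       #   #         
         ┃       ........        #   #******  
         ┃       ........********#********    
         ┃         ******     ******    #     
         ┃                      ~  #     #    
         ┗━━━━━━━━━━━━━━━━━━━━━━━━━━━━━━━━━━━━


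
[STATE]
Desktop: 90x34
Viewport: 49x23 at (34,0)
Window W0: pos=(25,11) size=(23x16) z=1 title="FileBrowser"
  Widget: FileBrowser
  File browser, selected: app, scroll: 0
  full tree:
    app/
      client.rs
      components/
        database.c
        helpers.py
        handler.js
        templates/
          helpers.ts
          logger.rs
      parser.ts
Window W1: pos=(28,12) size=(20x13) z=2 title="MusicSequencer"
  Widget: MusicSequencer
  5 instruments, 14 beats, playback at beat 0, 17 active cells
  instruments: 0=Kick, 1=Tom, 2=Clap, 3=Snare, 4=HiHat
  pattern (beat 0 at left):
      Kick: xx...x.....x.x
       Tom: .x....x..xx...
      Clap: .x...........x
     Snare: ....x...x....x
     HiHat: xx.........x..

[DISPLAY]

                                                 
                                                 
                                                 
                                                 
                                                 
                                                 
                                                 
                                                 
                                                 
                                                 
                                                 
━━━━━━━━━━━━━┓                                   
━━━━━━━━━━━━━┓                                   
cSequencer   ┃                                   
─────────────┨                                   
 ▼12345678901┃                                   
k██···█·····█┃                                   
m·█····█··██·┃                                   
p·█··········┃                                   
e····█···█···┃                                   
t██·········█┃                                   
             ┃                                   
             ┃                                   


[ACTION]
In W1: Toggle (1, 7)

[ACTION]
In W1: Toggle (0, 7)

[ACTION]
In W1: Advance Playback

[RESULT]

                                                 
                                                 
                                                 
                                                 
                                                 
                                                 
                                                 
                                                 
                                                 
                                                 
                                                 
━━━━━━━━━━━━━┓                                   
━━━━━━━━━━━━━┓                                   
cSequencer   ┃                                   
─────────────┨                                   
 0▼2345678901┃                                   
k██···█·█···█┃                                   
m·█····██·██·┃                                   
p·█··········┃                                   
e····█···█···┃                                   
t██·········█┃                                   
             ┃                                   
             ┃                                   


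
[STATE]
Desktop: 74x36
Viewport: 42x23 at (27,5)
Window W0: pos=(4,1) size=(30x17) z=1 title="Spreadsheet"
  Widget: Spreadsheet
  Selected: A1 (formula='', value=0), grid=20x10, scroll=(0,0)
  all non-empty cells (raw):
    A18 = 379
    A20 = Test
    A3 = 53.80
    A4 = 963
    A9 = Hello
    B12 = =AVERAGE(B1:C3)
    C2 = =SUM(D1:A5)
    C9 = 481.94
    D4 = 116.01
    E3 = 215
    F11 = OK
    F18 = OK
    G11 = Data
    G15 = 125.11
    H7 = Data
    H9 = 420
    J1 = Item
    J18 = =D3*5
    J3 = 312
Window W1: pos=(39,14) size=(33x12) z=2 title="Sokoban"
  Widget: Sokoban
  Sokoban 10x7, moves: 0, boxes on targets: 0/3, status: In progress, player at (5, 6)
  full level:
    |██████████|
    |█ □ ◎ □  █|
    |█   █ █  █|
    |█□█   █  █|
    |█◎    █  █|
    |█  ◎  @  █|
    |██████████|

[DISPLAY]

 C    ┃                                   
------┃                                   
     0┃                                   
IRC!  ┃                                   
     0┃                                   
     0┃                                   
     0┃                                   
     0┃                                   
     0┃                                   
     0┃     ┏━━━━━━━━━━━━━━━━━━━━━━━━━━━━━
481.94┃     ┃ Sokoban                     
     0┃     ┠─────────────────────────────
━━━━━━┛     ┃██████████                   
            ┃█ □ ◎ □  █                   
            ┃█   █ █  █                   
            ┃█□█   █  █                   
            ┃█◎    █  █                   
            ┃█  ◎  @  █                   
            ┃██████████                   
            ┃Moves: 0  0/3                
            ┗━━━━━━━━━━━━━━━━━━━━━━━━━━━━━
                                          
                                          


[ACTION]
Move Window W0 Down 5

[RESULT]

                                          
━━━━━━┓                                   
      ┃                                   
──────┨                                   
      ┃                                   
 C    ┃                                   
------┃                                   
     0┃                                   
IRC!  ┃                                   
     0┃     ┏━━━━━━━━━━━━━━━━━━━━━━━━━━━━━
     0┃     ┃ Sokoban                     
     0┃     ┠─────────────────────────────
     0┃     ┃██████████                   
     0┃     ┃█ □ ◎ □  █                   
     0┃     ┃█   █ █  █                   
481.94┃     ┃█□█   █  █                   
     0┃     ┃█◎    █  █                   
━━━━━━┛     ┃█  ◎  @  █                   
            ┃██████████                   
            ┃Moves: 0  0/3                
            ┗━━━━━━━━━━━━━━━━━━━━━━━━━━━━━
                                          
                                          


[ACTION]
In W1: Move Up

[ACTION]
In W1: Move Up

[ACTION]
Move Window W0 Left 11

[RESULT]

                                          
━━┓                                       
  ┃                                       
──┨                                       
  ┃                                       
  ┃                                       
--┃                                       
 0┃                                       
  ┃                                       
 0┃         ┏━━━━━━━━━━━━━━━━━━━━━━━━━━━━━
 0┃         ┃ Sokoban                     
 0┃         ┠─────────────────────────────
 0┃         ┃██████████                   
 0┃         ┃█ □ ◎ □  █                   
 0┃         ┃█   █ █  █                   
94┃         ┃█□█   █  █                   
 0┃         ┃█◎    █  █                   
━━┛         ┃█  ◎  @  █                   
            ┃██████████                   
            ┃Moves: 0  0/3                
            ┗━━━━━━━━━━━━━━━━━━━━━━━━━━━━━
                                          
                                          


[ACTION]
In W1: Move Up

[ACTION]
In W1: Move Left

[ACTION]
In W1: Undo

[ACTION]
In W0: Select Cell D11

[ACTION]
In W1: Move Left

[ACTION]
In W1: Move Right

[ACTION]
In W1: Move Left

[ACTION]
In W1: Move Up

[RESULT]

                                          
━━┓                                       
  ┃                                       
──┨                                       
  ┃                                       
  ┃                                       
--┃                                       
 0┃                                       
  ┃                                       
 0┃         ┏━━━━━━━━━━━━━━━━━━━━━━━━━━━━━
 0┃         ┃ Sokoban                     
 0┃         ┠─────────────────────────────
 0┃         ┃██████████                   
 0┃         ┃█ □ ◎ □  █                   
 0┃         ┃█   █ █  █                   
94┃         ┃█□█   █  █                   
 0┃         ┃█◎   @█  █                   
━━┛         ┃█  ◎     █                   
            ┃██████████                   
            ┃Moves: 4  0/3                
            ┗━━━━━━━━━━━━━━━━━━━━━━━━━━━━━
                                          
                                          


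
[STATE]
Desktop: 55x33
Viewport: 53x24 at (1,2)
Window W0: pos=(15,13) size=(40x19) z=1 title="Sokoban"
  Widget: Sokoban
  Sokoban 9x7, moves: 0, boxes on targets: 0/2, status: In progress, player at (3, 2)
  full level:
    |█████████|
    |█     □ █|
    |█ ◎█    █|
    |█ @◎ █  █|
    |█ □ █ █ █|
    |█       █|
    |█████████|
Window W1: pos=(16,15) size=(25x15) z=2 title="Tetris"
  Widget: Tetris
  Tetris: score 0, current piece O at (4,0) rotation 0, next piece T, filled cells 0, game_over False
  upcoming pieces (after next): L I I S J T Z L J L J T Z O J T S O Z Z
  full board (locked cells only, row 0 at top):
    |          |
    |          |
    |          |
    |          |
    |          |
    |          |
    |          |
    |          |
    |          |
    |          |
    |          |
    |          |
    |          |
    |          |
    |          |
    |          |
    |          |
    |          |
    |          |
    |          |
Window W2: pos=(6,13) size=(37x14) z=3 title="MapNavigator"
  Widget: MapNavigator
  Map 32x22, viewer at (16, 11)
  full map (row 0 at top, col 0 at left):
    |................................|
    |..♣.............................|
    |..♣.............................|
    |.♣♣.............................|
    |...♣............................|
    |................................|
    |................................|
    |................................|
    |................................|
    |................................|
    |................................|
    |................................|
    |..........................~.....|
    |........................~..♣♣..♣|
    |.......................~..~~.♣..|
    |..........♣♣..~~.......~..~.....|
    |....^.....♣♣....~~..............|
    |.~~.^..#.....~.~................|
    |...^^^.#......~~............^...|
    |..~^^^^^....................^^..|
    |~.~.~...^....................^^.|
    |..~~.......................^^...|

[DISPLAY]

                                                     
                                                     
                                                     
                                                     
                                                     
                                                     
                                                     
                                                     
                                                     
                                                     
                                                     
     ┏━━━━━━━━━━━━━━━━━━━━━━━━━━━━━━━━━━━┓━━━━━━━━━━━
     ┃ MapNavigator                      ┃           
     ┠───────────────────────────────────┨───────────
     ┃ ................................  ┃           
     ┃ ................................  ┃           
     ┃ ................................  ┃           
     ┃ ................................  ┃           
     ┃ ................................  ┃           
     ┃ ................@...............  ┃           
     ┃ ..........................~.....  ┃           
     ┃ ........................~..♣♣..♣  ┃           
     ┃ .......................~..~~.♣..  ┃           
     ┃ ..........♣♣..~~.......~..~.....  ┃           


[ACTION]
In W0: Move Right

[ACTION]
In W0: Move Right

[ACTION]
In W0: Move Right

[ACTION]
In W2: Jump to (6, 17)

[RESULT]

                                                     
                                                     
                                                     
                                                     
                                                     
                                                     
                                                     
                                                     
                                                     
                                                     
                                                     
     ┏━━━━━━━━━━━━━━━━━━━━━━━━━━━━━━━━━━━┓━━━━━━━━━━━
     ┃ MapNavigator                      ┃           
     ┠───────────────────────────────────┨───────────
     ┃           ........................┃           
     ┃           ........................┃           
     ┃           .......................~┃           
     ┃           ..........♣♣..~~.......~┃           
     ┃           ....^.....♣♣....~~......┃           
     ┃           .~~.^.@#.....~.~........┃           
     ┃           ...^^^.#......~~........┃           
     ┃           ..~^^^^^................┃           
     ┃           ~.~.~...^...............┃           
     ┃           ..~~....................┃           


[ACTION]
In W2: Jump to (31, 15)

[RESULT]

                                                     
                                                     
                                                     
                                                     
                                                     
                                                     
                                                     
                                                     
                                                     
                                                     
                                                     
     ┏━━━━━━━━━━━━━━━━━━━━━━━━━━━━━━━━━━━┓━━━━━━━━━━━
     ┃ MapNavigator                      ┃           
     ┠───────────────────────────────────┨───────────
     ┃..................                 ┃           
     ┃..................                 ┃           
     ┃............~.....                 ┃           
     ┃..........~..♣♣..♣                 ┃           
     ┃.........~..~~.♣..                 ┃           
     ┃~~.......~..~....@                 ┃           
     ┃..~~..............                 ┃           
     ┃.~................                 ┃           
     ┃~~............^...                 ┃           
     ┃..............^^..                 ┃           


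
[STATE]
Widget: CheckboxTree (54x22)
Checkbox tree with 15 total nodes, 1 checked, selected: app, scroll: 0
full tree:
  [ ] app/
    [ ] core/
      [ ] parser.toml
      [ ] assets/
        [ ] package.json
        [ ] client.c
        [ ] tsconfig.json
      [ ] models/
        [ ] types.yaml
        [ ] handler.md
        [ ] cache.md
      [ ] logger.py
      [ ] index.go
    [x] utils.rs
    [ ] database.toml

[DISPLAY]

>[-] app/                                             
   [ ] core/                                          
     [ ] parser.toml                                  
     [ ] assets/                                      
       [ ] package.json                               
       [ ] client.c                                   
       [ ] tsconfig.json                              
     [ ] models/                                      
       [ ] types.yaml                                 
       [ ] handler.md                                 
       [ ] cache.md                                   
     [ ] logger.py                                    
     [ ] index.go                                     
   [x] utils.rs                                       
   [ ] database.toml                                  
                                                      
                                                      
                                                      
                                                      
                                                      
                                                      
                                                      


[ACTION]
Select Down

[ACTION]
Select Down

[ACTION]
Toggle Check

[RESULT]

 [-] app/                                             
   [-] core/                                          
>    [x] parser.toml                                  
     [ ] assets/                                      
       [ ] package.json                               
       [ ] client.c                                   
       [ ] tsconfig.json                              
     [ ] models/                                      
       [ ] types.yaml                                 
       [ ] handler.md                                 
       [ ] cache.md                                   
     [ ] logger.py                                    
     [ ] index.go                                     
   [x] utils.rs                                       
   [ ] database.toml                                  
                                                      
                                                      
                                                      
                                                      
                                                      
                                                      
                                                      


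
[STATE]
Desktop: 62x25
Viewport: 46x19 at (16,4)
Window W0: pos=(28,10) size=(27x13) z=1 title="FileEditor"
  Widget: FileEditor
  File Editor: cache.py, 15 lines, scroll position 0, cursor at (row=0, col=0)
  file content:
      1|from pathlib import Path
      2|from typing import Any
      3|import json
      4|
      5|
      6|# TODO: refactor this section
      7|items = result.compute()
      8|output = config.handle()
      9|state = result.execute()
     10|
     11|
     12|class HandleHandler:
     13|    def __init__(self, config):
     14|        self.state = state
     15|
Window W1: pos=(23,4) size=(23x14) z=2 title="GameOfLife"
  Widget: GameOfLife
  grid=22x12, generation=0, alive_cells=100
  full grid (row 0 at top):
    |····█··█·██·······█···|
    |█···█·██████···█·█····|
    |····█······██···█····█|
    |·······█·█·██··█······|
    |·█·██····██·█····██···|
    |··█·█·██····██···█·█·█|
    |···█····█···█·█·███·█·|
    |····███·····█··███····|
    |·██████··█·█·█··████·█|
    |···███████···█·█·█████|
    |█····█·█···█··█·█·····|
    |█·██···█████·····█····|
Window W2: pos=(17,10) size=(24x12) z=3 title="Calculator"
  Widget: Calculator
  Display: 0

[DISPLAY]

       ┏━━━━━━━━━━━━━━━━━━━━━┓                
       ┃ GameOfLife          ┃                
       ┠─────────────────────┨                
       ┃Gen: 0               ┃                
       ┃█···█·██████···█·█···┃                
       ┃····█······██···█····┃                
 ┏━━━━━━━━━━━━━━━━━━━━━━┓····┃━━━━━━━━┓       
 ┃ Calculator           ┃██··┃        ┃       
 ┠──────────────────────┨█·█·┃────────┨       
 ┃                     0┃██·█┃rt Path▲┃       
 ┃┌───┬───┬───┬───┐     ┃█···┃t Any  █┃       
 ┃│ 7 │ 8 │ 9 │ ÷ │     ┃███·┃       ░┃       
 ┃├───┼───┼───┼───┤     ┃████┃       ░┃       
 ┃│ 4 │ 5 │ 6 │ × │     ┃━━━━┛       ░┃       
 ┃├───┼───┼───┼───┤     ┃ctor this se░┃       
 ┃│ 1 │ 2 │ 3 │ - │     ┃lt.compute()░┃       
 ┃└───┴───┴───┴───┘     ┃fig.handle()░┃       
 ┗━━━━━━━━━━━━━━━━━━━━━━┛lt.execute()▼┃       
            ┗━━━━━━━━━━━━━━━━━━━━━━━━━┛       


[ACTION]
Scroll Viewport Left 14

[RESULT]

                     ┏━━━━━━━━━━━━━━━━━━━━━┓  
                     ┃ GameOfLife          ┃  
                     ┠─────────────────────┨  
                     ┃Gen: 0               ┃  
                     ┃█···█·██████···█·█···┃  
                     ┃····█······██···█····┃  
               ┏━━━━━━━━━━━━━━━━━━━━━━┓····┃━━
               ┃ Calculator           ┃██··┃  
               ┠──────────────────────┨█·█·┃──
               ┃                     0┃██·█┃rt
               ┃┌───┬───┬───┬───┐     ┃█···┃t 
               ┃│ 7 │ 8 │ 9 │ ÷ │     ┃███·┃  
               ┃├───┼───┼───┼───┤     ┃████┃  
               ┃│ 4 │ 5 │ 6 │ × │     ┃━━━━┛  
               ┃├───┼───┼───┼───┤     ┃ctor th
               ┃│ 1 │ 2 │ 3 │ - │     ┃lt.comp
               ┃└───┴───┴───┴───┘     ┃fig.han
               ┗━━━━━━━━━━━━━━━━━━━━━━┛lt.exec
                          ┗━━━━━━━━━━━━━━━━━━━


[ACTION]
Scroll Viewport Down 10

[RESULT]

                     ┠─────────────────────┨  
                     ┃Gen: 0               ┃  
                     ┃█···█·██████···█·█···┃  
                     ┃····█······██···█····┃  
               ┏━━━━━━━━━━━━━━━━━━━━━━┓····┃━━
               ┃ Calculator           ┃██··┃  
               ┠──────────────────────┨█·█·┃──
               ┃                     0┃██·█┃rt
               ┃┌───┬───┬───┬───┐     ┃█···┃t 
               ┃│ 7 │ 8 │ 9 │ ÷ │     ┃███·┃  
               ┃├───┼───┼───┼───┤     ┃████┃  
               ┃│ 4 │ 5 │ 6 │ × │     ┃━━━━┛  
               ┃├───┼───┼───┼───┤     ┃ctor th
               ┃│ 1 │ 2 │ 3 │ - │     ┃lt.comp
               ┃└───┴───┴───┴───┘     ┃fig.han
               ┗━━━━━━━━━━━━━━━━━━━━━━┛lt.exec
                          ┗━━━━━━━━━━━━━━━━━━━
                                              
                                              


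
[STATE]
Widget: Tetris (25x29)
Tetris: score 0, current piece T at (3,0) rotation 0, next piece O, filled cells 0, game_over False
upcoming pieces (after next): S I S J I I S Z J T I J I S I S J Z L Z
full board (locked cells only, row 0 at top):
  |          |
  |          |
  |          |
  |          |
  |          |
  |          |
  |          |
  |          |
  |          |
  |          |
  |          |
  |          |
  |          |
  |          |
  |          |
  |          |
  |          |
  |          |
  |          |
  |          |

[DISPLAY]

    ▒     │Next:         
   ▒▒▒    │▓▓            
          │▓▓            
          │              
          │              
          │              
          │Score:        
          │0             
          │              
          │              
          │              
          │              
          │              
          │              
          │              
          │              
          │              
          │              
          │              
          │              
          │              
          │              
          │              
          │              
          │              
          │              
          │              
          │              
          │              


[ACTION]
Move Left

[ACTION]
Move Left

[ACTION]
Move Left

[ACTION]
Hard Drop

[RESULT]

    ▓▓    │Next:         
    ▓▓    │ ░░           
          │░░            
          │              
          │              
          │              
          │Score:        
          │0             
          │              
          │              
          │              
          │              
          │              
          │              
          │              
          │              
          │              
          │              
 ▒        │              
▒▒▒       │              
          │              
          │              
          │              
          │              
          │              
          │              
          │              
          │              
          │              
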